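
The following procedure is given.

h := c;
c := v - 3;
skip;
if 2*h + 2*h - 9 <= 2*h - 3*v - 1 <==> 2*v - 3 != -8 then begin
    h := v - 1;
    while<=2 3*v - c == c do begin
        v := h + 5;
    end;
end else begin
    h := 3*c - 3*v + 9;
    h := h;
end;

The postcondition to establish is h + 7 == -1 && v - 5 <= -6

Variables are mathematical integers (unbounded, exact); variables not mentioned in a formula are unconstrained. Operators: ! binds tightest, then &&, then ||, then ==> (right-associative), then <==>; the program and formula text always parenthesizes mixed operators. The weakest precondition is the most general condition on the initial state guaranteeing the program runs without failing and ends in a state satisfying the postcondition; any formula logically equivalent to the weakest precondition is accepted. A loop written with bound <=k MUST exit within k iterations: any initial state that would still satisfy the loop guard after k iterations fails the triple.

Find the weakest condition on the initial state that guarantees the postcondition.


Working backward. After the program, the postcondition h + 7 == -1 && v - 5 <= -6 must hold; in canonical form it is h == -8 && v <= -1.
Then branch requires (3*v == 2*c ==> ((3*v == 2*c - 12 ==> ((!(3*v == 2*c - 12)) && v == -7 && v <= -5)) && ((!(3*v == 2*c - 12)) ==> (v == -7 && v <= -5)))) && ((!(3*v == 2*c)) ==> (v == -7 && v <= -1)); else branch requires 3*c == 3*v - 17 && v <= -1.
Before the if: ((2*h + 3*v <= 8 <==> 2*v != -5) ==> ((3*v == 2*c ==> ((3*v == 2*c - 12 ==> ((!(3*v == 2*c - 12)) && v == -7 && v <= -5)) && ((!(3*v == 2*c - 12)) ==> (v == -7 && v <= -5)))) && ((!(3*v == 2*c)) ==> (v == -7 && v <= -1)))) && ((!(2*h + 3*v <= 8 <==> 2*v != -5)) ==> (3*c == 3*v - 17 && v <= -1))
Before skip: ((2*h + 3*v <= 8 <==> 2*v != -5) ==> ((3*v == 2*c ==> ((3*v == 2*c - 12 ==> ((!(3*v == 2*c - 12)) && v == -7 && v <= -5)) && ((!(3*v == 2*c - 12)) ==> (v == -7 && v <= -5)))) && ((!(3*v == 2*c)) ==> (v == -7 && v <= -1)))) && ((!(2*h + 3*v <= 8 <==> 2*v != -5)) ==> (3*c == 3*v - 17 && v <= -1))
Before c := v - 3: ((2*h + 3*v <= 8 <==> 2*v != -5) ==> ((v == -6 ==> ((v == -18 ==> ((!(v == -18)) && v == -7 && v <= -5)) && ((!(v == -18)) ==> (v == -7 && v <= -5)))) && ((!(v == -6)) ==> (v == -7 && v <= -1)))) && (2*h + 3*v <= 8 <==> 2*v != -5)
Before h := c: ((2*c + 3*v <= 8 <==> 2*v != -5) ==> ((v == -6 ==> ((v == -18 ==> ((!(v == -18)) && v == -7 && v <= -5)) && ((!(v == -18)) ==> (v == -7 && v <= -5)))) && ((!(v == -6)) ==> (v == -7 && v <= -1)))) && (2*c + 3*v <= 8 <==> 2*v != -5)
Answer: WP = ((2*c + 3*v <= 8 <==> 2*v != -5) ==> ((v == -6 ==> ((v == -18 ==> ((!(v == -18)) && v == -7 && v <= -5)) && ((!(v == -18)) ==> (v == -7 && v <= -5)))) && ((!(v == -6)) ==> (v == -7 && v <= -1)))) && (2*c + 3*v <= 8 <==> 2*v != -5)


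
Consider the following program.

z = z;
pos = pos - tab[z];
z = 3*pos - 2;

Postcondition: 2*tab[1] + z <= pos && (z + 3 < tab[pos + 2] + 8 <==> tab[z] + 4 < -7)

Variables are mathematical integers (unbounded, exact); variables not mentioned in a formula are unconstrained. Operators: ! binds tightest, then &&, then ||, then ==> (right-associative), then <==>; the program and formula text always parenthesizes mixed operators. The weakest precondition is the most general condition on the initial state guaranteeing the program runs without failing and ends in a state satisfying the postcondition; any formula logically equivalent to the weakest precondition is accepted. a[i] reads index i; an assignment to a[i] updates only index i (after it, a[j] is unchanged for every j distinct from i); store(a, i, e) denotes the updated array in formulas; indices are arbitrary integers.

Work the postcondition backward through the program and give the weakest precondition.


Working backward. After the program, the postcondition 2*tab[1] + z <= pos && (z + 3 < tab[pos + 2] + 8 <==> tab[z] + 4 < -7) must hold; in canonical form it is 2*tab[1] + z <= pos && (z < tab[pos + 2] + 5 <==> tab[z] < -11).
Before z := 3*pos - 2: 2*tab[1] + 2*pos <= 2 && (3*pos < tab[pos + 2] + 7 <==> tab[3*pos - 2] < -11)
Before pos := pos - tab[z]: 2*tab[1] + 2*pos <= 2*tab[z] + 2 && (3*pos < tab[-tab[z] + pos + 2] + 3*tab[z] + 7 <==> tab[-3*tab[z] + 3*pos - 2] < -11)
Before z := z: 2*tab[1] + 2*pos <= 2*tab[z] + 2 && (3*pos < tab[-tab[z] + pos + 2] + 3*tab[z] + 7 <==> tab[-3*tab[z] + 3*pos - 2] < -11)
Answer: WP = 2*tab[1] + 2*pos <= 2*tab[z] + 2 && (3*pos < tab[-tab[z] + pos + 2] + 3*tab[z] + 7 <==> tab[-3*tab[z] + 3*pos - 2] < -11)


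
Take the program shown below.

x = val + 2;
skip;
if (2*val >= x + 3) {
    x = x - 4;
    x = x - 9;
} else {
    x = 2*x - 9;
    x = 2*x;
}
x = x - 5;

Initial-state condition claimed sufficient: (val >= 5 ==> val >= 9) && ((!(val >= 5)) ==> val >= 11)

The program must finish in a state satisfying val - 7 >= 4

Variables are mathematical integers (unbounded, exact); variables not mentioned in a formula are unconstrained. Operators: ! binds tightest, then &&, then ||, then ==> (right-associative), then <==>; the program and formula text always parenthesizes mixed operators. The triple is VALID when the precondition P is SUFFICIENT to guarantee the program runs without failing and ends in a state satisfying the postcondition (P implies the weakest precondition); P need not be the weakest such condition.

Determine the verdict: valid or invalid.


Working backward. After the program, the postcondition val - 7 >= 4 must hold; in canonical form it is val >= 11.
Before x := x - 5: val >= 11
Then branch requires val >= 11; else branch requires val >= 11.
Before the if: (2*val >= x + 3 ==> val >= 11) && ((!(2*val >= x + 3)) ==> val >= 11)
Before skip: (2*val >= x + 3 ==> val >= 11) && ((!(2*val >= x + 3)) ==> val >= 11)
Before x := val + 2: (val >= 5 ==> val >= 11) && ((!(val >= 5)) ==> val >= 11)
The weakest precondition is (val >= 5 ==> val >= 11) && ((!(val >= 5)) ==> val >= 11).
Check whether (val >= 5 ==> val >= 9) && ((!(val >= 5)) ==> val >= 11) implies it.
Countermodel: at the initial state val = 9, the precondition holds but the weakest precondition fails.
Answer: invalid


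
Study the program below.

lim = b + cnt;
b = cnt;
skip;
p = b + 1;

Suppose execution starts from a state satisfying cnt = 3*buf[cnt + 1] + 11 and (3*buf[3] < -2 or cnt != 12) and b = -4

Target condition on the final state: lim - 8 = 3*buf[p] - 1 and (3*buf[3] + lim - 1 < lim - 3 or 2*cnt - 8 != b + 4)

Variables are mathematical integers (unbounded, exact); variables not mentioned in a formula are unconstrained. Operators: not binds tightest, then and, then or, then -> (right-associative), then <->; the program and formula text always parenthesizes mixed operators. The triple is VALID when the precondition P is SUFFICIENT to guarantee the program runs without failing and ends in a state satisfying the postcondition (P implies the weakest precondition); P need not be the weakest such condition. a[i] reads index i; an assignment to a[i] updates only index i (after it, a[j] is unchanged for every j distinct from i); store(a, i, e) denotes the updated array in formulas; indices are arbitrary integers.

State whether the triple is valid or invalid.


Working backward. After the program, the postcondition lim - 8 = 3*buf[p] - 1 and (3*buf[3] + lim - 1 < lim - 3 or 2*cnt - 8 != b + 4) must hold; in canonical form it is lim = 3*buf[p] + 7 and (3*buf[3] < -2 or 2*cnt != b + 12).
Before p := b + 1: lim = 3*buf[b + 1] + 7 and (3*buf[3] < -2 or 2*cnt != b + 12)
Before skip: lim = 3*buf[b + 1] + 7 and (3*buf[3] < -2 or 2*cnt != b + 12)
Before b := cnt: lim = 3*buf[cnt + 1] + 7 and (3*buf[3] < -2 or cnt != 12)
Before lim := b + cnt: b + cnt = 3*buf[cnt + 1] + 7 and (3*buf[3] < -2 or cnt != 12)
The weakest precondition is b + cnt = 3*buf[cnt + 1] + 7 and (3*buf[3] < -2 or cnt != 12).
Check whether cnt = 3*buf[cnt + 1] + 11 and (3*buf[3] < -2 or cnt != 12) and b = -4 implies it.
Every state satisfying the precondition satisfies the weakest precondition: the implication holds.
Answer: valid


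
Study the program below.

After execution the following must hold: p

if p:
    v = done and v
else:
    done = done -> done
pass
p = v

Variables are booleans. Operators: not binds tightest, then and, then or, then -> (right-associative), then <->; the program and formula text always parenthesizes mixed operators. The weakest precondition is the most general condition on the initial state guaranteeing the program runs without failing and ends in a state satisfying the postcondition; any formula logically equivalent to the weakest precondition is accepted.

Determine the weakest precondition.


Working backward. After the program, p must hold.
Before p := v: v
Before skip: v
Then branch requires done and v; else branch requires v.
Before the if: (p -> (done and v)) and ((not p) -> v)
Answer: WP = (p -> (done and v)) and ((not p) -> v)


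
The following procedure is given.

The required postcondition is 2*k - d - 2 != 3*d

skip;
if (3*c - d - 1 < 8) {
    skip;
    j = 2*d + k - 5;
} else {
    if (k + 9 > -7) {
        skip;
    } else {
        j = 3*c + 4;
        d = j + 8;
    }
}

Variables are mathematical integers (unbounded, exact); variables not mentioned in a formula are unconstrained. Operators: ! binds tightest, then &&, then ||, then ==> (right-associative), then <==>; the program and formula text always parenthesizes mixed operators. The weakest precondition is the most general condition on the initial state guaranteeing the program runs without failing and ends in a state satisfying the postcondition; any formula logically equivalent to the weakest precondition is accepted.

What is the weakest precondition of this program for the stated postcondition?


Working backward. After the program, the postcondition 2*k - d - 2 != 3*d must hold; in canonical form it is 2*k != 4*d + 2.
Then branch requires 2*k != 4*d + 2; else branch requires (k > -16 ==> 2*k != 4*d + 2) && ((!(k > -16)) ==> 2*k != 12*c + 50).
Before the if: (3*c < d + 9 ==> 2*k != 4*d + 2) && ((!(3*c < d + 9)) ==> ((k > -16 ==> 2*k != 4*d + 2) && ((!(k > -16)) ==> 2*k != 12*c + 50)))
Before skip: (3*c < d + 9 ==> 2*k != 4*d + 2) && ((!(3*c < d + 9)) ==> ((k > -16 ==> 2*k != 4*d + 2) && ((!(k > -16)) ==> 2*k != 12*c + 50)))
Answer: WP = (3*c < d + 9 ==> 2*k != 4*d + 2) && ((!(3*c < d + 9)) ==> ((k > -16 ==> 2*k != 4*d + 2) && ((!(k > -16)) ==> 2*k != 12*c + 50)))


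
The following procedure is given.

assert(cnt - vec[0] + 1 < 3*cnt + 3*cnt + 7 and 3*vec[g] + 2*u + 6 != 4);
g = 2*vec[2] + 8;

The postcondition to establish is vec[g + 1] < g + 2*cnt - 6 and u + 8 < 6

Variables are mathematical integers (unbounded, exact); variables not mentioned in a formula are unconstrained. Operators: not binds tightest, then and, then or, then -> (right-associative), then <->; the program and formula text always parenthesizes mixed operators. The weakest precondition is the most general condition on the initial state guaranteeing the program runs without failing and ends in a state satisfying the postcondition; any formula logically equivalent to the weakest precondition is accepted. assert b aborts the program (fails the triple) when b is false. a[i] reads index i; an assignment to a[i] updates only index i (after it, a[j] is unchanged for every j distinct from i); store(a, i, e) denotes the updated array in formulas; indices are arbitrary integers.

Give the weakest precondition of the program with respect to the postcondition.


Working backward. After the program, the postcondition vec[g + 1] < g + 2*cnt - 6 and u + 8 < 6 must hold; in canonical form it is vec[g + 1] < 2*cnt + g - 6 and u < -2.
Before g := 2*vec[2] + 8: vec[2*vec[2] + 9] < 2*vec[2] + 2*cnt + 2 and u < -2
Before assert cnt - vec[0] + 1 < 3*cnt + 3*cnt + 7 and 3*vec[g] + 2*u + 6 != 4: vec[0] + 5*cnt > -6 and 3*vec[g] + 2*u != -2 and vec[2*vec[2] + 9] < 2*vec[2] + 2*cnt + 2 and u < -2
Answer: WP = vec[0] + 5*cnt > -6 and 3*vec[g] + 2*u != -2 and vec[2*vec[2] + 9] < 2*vec[2] + 2*cnt + 2 and u < -2


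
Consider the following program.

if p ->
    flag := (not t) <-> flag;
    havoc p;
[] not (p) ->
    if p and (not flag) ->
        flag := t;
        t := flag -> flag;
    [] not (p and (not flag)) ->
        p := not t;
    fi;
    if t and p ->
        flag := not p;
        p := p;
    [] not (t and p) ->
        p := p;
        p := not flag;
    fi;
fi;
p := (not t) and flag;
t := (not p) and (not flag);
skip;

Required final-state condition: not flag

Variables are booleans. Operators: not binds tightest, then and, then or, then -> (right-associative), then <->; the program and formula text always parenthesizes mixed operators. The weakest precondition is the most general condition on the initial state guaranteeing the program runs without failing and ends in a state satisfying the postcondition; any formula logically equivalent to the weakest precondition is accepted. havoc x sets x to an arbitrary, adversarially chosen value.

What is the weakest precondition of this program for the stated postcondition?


Working backward. After the program, not flag must hold.
Before skip: not flag
Before t := (not p) and (not flag): not flag
Before p := (not t) and flag: not flag
Then branch requires not ((not t) <-> flag); else branch requires ((p and (not flag)) -> ((not p) -> (not t))) and ((not (p and (not flag))) -> (not flag)).
Before the if: (p -> (not ((not t) <-> flag))) and ((not p) -> (((p and (not flag)) -> ((not p) -> (not t))) and ((not (p and (not flag))) -> (not flag))))
Answer: WP = (p -> (not ((not t) <-> flag))) and ((not p) -> (((p and (not flag)) -> ((not p) -> (not t))) and ((not (p and (not flag))) -> (not flag))))


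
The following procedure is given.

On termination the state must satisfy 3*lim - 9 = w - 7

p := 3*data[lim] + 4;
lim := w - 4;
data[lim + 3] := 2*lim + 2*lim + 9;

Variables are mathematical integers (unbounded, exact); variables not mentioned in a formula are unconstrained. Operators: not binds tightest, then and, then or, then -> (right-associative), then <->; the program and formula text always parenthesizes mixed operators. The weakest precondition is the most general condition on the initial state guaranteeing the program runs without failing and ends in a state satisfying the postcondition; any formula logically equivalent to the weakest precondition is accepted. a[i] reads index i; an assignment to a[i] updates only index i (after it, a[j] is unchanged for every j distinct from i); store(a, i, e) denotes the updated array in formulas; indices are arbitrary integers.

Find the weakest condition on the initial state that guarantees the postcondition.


Working backward. After the program, the postcondition 3*lim - 9 = w - 7 must hold; in canonical form it is 3*lim = w + 2.
Before data[lim + 3] := 2*lim + 2*lim + 9: 3*lim = w + 2
Before lim := w - 4: 2*w = 14
Before p := 3*data[lim] + 4: 2*w = 14
Answer: WP = 2*w = 14


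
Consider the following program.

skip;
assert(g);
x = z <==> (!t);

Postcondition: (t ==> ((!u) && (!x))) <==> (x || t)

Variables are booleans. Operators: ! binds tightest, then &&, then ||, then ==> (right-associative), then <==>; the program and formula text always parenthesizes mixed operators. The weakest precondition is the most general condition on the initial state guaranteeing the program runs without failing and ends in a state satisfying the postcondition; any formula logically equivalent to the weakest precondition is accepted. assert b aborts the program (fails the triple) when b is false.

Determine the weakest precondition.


Working backward. After the program, (t ==> ((!u) && (!x))) <==> (x || t) must hold.
Before x := z <==> (!t): (t ==> ((!u) && (!(z <==> (!t))))) <==> ((z <==> (!t)) || t)
Before assert g: g && ((t ==> ((!u) && (!(z <==> (!t))))) <==> ((z <==> (!t)) || t))
Before skip: g && ((t ==> ((!u) && (!(z <==> (!t))))) <==> ((z <==> (!t)) || t))
Answer: WP = g && ((t ==> ((!u) && (!(z <==> (!t))))) <==> ((z <==> (!t)) || t))


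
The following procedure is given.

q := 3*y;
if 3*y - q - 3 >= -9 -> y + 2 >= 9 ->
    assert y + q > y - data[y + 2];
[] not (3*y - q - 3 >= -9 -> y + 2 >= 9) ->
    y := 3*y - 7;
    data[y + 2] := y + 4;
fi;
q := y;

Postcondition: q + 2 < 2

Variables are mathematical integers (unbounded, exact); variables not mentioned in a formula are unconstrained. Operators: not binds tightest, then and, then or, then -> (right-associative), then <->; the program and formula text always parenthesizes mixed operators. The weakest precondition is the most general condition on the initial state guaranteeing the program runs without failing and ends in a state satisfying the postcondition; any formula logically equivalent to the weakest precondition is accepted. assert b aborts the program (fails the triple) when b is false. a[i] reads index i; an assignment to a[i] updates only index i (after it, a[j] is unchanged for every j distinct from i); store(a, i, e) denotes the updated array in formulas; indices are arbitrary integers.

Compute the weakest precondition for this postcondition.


Working backward. After the program, the postcondition q + 2 < 2 must hold; in canonical form it is q < 0.
Before q := y: y < 0
Then branch requires data[y + 2] + q > 0 and y < 0; else branch requires 3*y < 7.
Before the if: ((3*y >= q - 6 -> y >= 7) -> (data[y + 2] + q > 0 and y < 0)) and ((not (3*y >= q - 6 -> y >= 7)) -> 3*y < 7)
Before q := 3*y: (y >= 7 -> (data[y + 2] + 3*y > 0 and y < 0)) and ((not (y >= 7)) -> 3*y < 7)
Answer: WP = (y >= 7 -> (data[y + 2] + 3*y > 0 and y < 0)) and ((not (y >= 7)) -> 3*y < 7)


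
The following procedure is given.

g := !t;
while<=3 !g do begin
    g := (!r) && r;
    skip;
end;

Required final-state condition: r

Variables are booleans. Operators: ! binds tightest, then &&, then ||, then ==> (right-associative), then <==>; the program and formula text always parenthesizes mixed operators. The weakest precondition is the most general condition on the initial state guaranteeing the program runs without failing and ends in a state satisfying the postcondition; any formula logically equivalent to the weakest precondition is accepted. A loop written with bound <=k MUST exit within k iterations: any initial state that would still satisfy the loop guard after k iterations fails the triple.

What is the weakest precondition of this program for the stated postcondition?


Working backward. After the program, r must hold.
Before the loop (bound <=3), unroll the exhaustion recursion (WP_0 = exit-now case; WP_j = one more guarded iteration, up to j = 3):
  WP_0: g && r
  WP_1: g && (g ==> r)
  WP_2: g && (g ==> r)
  WP_3: g && (g ==> r)
So before the loop: g && (g ==> r)
Before g := !t: (!t) && ((!t) ==> r)
Answer: WP = (!t) && ((!t) ==> r)


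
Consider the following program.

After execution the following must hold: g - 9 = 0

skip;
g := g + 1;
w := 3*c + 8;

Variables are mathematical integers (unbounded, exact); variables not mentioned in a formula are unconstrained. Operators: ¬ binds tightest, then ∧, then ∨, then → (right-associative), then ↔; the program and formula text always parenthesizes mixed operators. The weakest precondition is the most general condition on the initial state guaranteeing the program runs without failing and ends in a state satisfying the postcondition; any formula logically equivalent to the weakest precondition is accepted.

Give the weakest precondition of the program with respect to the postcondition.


Working backward. After the program, the postcondition g - 9 = 0 must hold; in canonical form it is g = 9.
Before w := 3*c + 8: g = 9
Before g := g + 1: g = 8
Before skip: g = 8
Answer: WP = g = 8


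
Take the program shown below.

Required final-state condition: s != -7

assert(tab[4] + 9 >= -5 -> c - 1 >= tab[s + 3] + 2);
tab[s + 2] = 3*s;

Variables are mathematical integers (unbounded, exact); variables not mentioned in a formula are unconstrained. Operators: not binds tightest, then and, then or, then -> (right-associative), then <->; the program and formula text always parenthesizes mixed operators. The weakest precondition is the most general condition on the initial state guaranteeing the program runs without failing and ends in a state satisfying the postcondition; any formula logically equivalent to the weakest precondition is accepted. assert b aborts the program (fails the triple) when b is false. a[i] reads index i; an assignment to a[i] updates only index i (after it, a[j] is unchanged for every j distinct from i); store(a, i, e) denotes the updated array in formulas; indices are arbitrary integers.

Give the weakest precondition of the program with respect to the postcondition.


Working backward. After the program, s != -7 must hold.
Before tab[s + 2] := 3*s: s != -7
Before assert tab[4] + 9 >= -5 -> c - 1 >= tab[s + 3] + 2: (tab[4] >= -14 -> c >= tab[s + 3] + 3) and s != -7
Answer: WP = (tab[4] >= -14 -> c >= tab[s + 3] + 3) and s != -7


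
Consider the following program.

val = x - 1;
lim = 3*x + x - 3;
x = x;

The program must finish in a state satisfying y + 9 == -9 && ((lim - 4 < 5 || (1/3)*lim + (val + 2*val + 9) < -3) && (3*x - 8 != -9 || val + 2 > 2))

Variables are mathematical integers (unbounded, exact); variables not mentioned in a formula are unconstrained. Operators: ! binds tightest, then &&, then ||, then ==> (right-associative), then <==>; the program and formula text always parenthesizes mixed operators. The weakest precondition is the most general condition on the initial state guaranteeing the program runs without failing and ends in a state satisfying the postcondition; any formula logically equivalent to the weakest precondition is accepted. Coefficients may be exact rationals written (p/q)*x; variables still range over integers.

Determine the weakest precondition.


Working backward. After the program, the postcondition y + 9 == -9 && ((lim - 4 < 5 || (1/3)*lim + (val + 2*val + 9) < -3) && (3*x - 8 != -9 || val + 2 > 2)) must hold; in canonical form it is y == -18 && (lim < 9 || (1/3)*lim + 3*val < -12) && (3*x != -1 || val > 0).
Before x := x: y == -18 && (lim < 9 || (1/3)*lim + 3*val < -12) && (3*x != -1 || val > 0)
Before lim := 3*x + x - 3: y == -18 && (4*x < 12 || 3*val + (4/3)*x < -11) && (3*x != -1 || val > 0)
Before val := x - 1: y == -18 && (4*x < 12 || (13/3)*x < -8) && (3*x != -1 || x > 1)
Answer: WP = y == -18 && (4*x < 12 || (13/3)*x < -8) && (3*x != -1 || x > 1)


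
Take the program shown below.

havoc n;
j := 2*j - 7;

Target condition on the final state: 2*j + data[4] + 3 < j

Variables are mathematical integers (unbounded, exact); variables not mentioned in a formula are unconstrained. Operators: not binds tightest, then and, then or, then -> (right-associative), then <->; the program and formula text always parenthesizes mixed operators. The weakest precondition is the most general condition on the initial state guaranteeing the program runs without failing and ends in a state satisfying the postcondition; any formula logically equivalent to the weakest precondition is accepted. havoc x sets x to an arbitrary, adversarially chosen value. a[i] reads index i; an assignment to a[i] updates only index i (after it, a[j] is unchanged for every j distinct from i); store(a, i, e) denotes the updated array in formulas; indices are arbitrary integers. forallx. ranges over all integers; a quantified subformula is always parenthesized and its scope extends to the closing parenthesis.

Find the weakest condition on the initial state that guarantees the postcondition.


Working backward. After the program, the postcondition 2*j + data[4] + 3 < j must hold; in canonical form it is data[4] + j < -3.
Before j := 2*j - 7: data[4] + 2*j < 4
Before havoc n: data[4] + 2*j < 4
Answer: WP = data[4] + 2*j < 4


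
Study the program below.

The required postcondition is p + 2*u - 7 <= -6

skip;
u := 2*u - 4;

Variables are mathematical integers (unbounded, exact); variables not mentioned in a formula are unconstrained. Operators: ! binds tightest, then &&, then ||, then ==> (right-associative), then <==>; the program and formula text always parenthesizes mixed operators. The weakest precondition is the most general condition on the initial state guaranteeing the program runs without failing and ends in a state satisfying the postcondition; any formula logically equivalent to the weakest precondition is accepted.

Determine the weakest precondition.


Working backward. After the program, the postcondition p + 2*u - 7 <= -6 must hold; in canonical form it is p + 2*u <= 1.
Before u := 2*u - 4: p + 4*u <= 9
Before skip: p + 4*u <= 9
Answer: WP = p + 4*u <= 9


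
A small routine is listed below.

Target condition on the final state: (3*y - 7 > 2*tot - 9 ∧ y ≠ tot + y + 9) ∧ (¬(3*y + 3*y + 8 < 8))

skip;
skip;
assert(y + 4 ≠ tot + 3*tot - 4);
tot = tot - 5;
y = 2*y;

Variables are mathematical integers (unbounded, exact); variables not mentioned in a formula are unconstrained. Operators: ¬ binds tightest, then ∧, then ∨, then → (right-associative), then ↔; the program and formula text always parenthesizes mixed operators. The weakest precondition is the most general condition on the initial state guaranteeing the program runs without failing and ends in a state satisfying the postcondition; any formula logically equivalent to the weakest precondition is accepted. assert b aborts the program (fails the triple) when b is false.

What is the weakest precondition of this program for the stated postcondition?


Working backward. After the program, the postcondition (3*y - 7 > 2*tot - 9 ∧ y ≠ tot + y + 9) ∧ (¬(3*y + 3*y + 8 < 8)) must hold; in canonical form it is 3*y > 2*tot - 2 ∧ tot ≠ -9 ∧ (¬(6*y < 0)).
Before y := 2*y: 6*y > 2*tot - 2 ∧ tot ≠ -9 ∧ (¬(12*y < 0))
Before tot := tot - 5: 6*y > 2*tot - 12 ∧ tot ≠ -4 ∧ (¬(12*y < 0))
Before assert y + 4 ≠ tot + 3*tot - 4: y ≠ 4*tot - 8 ∧ 6*y > 2*tot - 12 ∧ tot ≠ -4 ∧ (¬(12*y < 0))
Before skip: y ≠ 4*tot - 8 ∧ 6*y > 2*tot - 12 ∧ tot ≠ -4 ∧ (¬(12*y < 0))
Before skip: y ≠ 4*tot - 8 ∧ 6*y > 2*tot - 12 ∧ tot ≠ -4 ∧ (¬(12*y < 0))
Answer: WP = y ≠ 4*tot - 8 ∧ 6*y > 2*tot - 12 ∧ tot ≠ -4 ∧ (¬(12*y < 0))


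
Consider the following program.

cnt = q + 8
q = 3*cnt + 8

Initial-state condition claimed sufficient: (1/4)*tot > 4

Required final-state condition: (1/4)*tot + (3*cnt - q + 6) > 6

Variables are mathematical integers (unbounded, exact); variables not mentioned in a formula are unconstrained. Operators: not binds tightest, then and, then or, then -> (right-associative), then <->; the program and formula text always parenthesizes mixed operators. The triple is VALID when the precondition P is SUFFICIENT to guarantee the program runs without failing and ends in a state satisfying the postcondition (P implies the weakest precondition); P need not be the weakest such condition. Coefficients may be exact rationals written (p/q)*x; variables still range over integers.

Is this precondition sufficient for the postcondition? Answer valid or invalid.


Working backward. After the program, the postcondition (1/4)*tot + (3*cnt - q + 6) > 6 must hold; in canonical form it is 3*cnt + (1/4)*tot > q.
Before q := 3*cnt + 8: (1/4)*tot > 8
Before cnt := q + 8: (1/4)*tot > 8
The weakest precondition is (1/4)*tot > 8.
Check whether (1/4)*tot > 4 implies it.
Countermodel: at the initial state tot = 17, the precondition holds but the weakest precondition fails.
Answer: invalid


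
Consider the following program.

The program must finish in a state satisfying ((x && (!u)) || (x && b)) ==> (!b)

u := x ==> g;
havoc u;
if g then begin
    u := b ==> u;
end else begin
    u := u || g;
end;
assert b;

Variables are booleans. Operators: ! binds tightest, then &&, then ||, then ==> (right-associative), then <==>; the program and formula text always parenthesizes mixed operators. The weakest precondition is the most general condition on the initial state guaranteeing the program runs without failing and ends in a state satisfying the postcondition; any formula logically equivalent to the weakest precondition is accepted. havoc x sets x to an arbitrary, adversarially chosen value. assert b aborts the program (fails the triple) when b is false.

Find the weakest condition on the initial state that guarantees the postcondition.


Working backward. After the program, ((x && (!u)) || (x && b)) ==> (!b) must hold.
Before assert b: b && (((x && (!u)) || (x && b)) ==> (!b))
Then branch requires b && (((x && (!(b ==> u))) || (x && b)) ==> (!b)); else branch requires b && (((x && (!(u || g))) || (x && b)) ==> (!b)).
Before the if: (g ==> (b && (((x && (!(b ==> u))) || (x && b)) ==> (!b)))) && ((!g) ==> (b && (((x && (!(u || g))) || (x && b)) ==> (!b))))
Before havoc u: (g ==> (b && ((x && b) ==> (!b)))) && ((!g) ==> (b && ((x && b) ==> (!b)))) && ((!g) ==> (b && (((x && (!g)) || (x && b)) ==> (!b))))
Before u := x ==> g: (g ==> (b && ((x && b) ==> (!b)))) && ((!g) ==> (b && ((x && b) ==> (!b)))) && ((!g) ==> (b && (((x && (!g)) || (x && b)) ==> (!b))))
Answer: WP = (g ==> (b && ((x && b) ==> (!b)))) && ((!g) ==> (b && ((x && b) ==> (!b)))) && ((!g) ==> (b && (((x && (!g)) || (x && b)) ==> (!b))))


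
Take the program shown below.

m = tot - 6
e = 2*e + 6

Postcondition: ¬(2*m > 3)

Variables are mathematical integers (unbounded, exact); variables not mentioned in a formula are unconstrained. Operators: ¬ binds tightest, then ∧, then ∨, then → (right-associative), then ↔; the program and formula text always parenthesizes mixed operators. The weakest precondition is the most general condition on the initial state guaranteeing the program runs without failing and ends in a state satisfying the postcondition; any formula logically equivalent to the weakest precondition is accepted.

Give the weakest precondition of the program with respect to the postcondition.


Working backward. After the program, ¬(2*m > 3) must hold.
Before e := 2*e + 6: ¬(2*m > 3)
Before m := tot - 6: ¬(2*tot > 15)
Answer: WP = ¬(2*tot > 15)


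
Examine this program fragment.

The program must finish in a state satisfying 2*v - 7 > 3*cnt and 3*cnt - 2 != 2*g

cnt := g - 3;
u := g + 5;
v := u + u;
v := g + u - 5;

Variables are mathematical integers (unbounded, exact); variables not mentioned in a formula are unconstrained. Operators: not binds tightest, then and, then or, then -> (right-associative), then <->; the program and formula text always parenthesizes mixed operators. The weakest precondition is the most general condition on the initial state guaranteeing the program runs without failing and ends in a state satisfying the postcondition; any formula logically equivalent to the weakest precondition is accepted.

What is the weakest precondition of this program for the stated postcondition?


Working backward. After the program, the postcondition 2*v - 7 > 3*cnt and 3*cnt - 2 != 2*g must hold; in canonical form it is 2*v > 3*cnt + 7 and 3*cnt != 2*g + 2.
Before v := g + u - 5: 2*g + 2*u > 3*cnt + 17 and 3*cnt != 2*g + 2
Before v := u + u: 2*g + 2*u > 3*cnt + 17 and 3*cnt != 2*g + 2
Before u := g + 5: 4*g > 3*cnt + 7 and 3*cnt != 2*g + 2
Before cnt := g - 3: g > -2 and g != 11
Answer: WP = g > -2 and g != 11


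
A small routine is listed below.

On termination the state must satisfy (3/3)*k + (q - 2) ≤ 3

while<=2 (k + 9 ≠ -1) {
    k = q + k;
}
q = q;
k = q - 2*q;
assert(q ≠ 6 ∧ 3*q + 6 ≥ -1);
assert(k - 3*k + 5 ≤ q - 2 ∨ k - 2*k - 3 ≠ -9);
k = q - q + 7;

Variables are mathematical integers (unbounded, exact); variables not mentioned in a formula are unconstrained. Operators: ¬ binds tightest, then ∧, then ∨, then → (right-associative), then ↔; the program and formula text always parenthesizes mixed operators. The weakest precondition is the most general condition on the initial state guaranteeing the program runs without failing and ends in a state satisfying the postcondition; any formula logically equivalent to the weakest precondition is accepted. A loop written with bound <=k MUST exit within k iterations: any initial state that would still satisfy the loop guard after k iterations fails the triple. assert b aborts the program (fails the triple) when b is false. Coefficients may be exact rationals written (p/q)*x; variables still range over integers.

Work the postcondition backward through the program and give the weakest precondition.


Working backward. After the program, the postcondition (3/3)*k + (q - 2) ≤ 3 must hold; in canonical form it is k + q ≤ 5.
Before k := q - q + 7: q ≤ -2
Before assert k - 3*k + 5 ≤ q - 2 ∨ k - 2*k - 3 ≠ -9: (2*k + q ≥ 7 ∨ k ≠ 6) ∧ q ≤ -2
Before assert q ≠ 6 ∧ 3*q + 6 ≥ -1: q ≠ 6 ∧ 3*q ≥ -7 ∧ (2*k + q ≥ 7 ∨ k ≠ 6) ∧ q ≤ -2
Before k := q - 2*q: q ≠ 6 ∧ 3*q ≥ -7 ∧ (q ≤ -7 ∨ q ≠ -6) ∧ q ≤ -2
Before q := q: q ≠ 6 ∧ 3*q ≥ -7 ∧ (q ≤ -7 ∨ q ≠ -6) ∧ q ≤ -2
Before the loop (bound <=2), unroll the exhaustion recursion (WP_0 = exit-now case; WP_j = one more guarded iteration, up to j = 2):
  WP_0: (¬(k ≠ -10)) ∧ q ≠ 6 ∧ 3*q ≥ -7 ∧ (q ≤ -7 ∨ q ≠ -6) ∧ q ≤ -2
  WP_1: (k ≠ -10 → ((¬(k + q ≠ -10)) ∧ q ≠ 6 ∧ 3*q ≥ -7 ∧ (q ≤ -7 ∨ q ≠ -6) ∧ q ≤ -2)) ∧ ((¬(k ≠ -10)) → (q ≠ 6 ∧ 3*q ≥ -7 ∧ (q ≤ -7 ∨ q ≠ -6) ∧ q ≤ -2))
  WP_2: (k ≠ -10 → ((k + q ≠ -10 → ((¬(k + 2*q ≠ -10)) ∧ q ≠ 6 ∧ 3*q ≥ -7 ∧ (q ≤ -7 ∨ q ≠ -6) ∧ q ≤ -2)) ∧ ((¬(k + q ≠ -10)) → (q ≠ 6 ∧ 3*q ≥ -7 ∧ (q ≤ -7 ∨ q ≠ -6) ∧ q ≤ -2)))) ∧ ((¬(k ≠ -10)) → (q ≠ 6 ∧ 3*q ≥ -7 ∧ (q ≤ -7 ∨ q ≠ -6) ∧ q ≤ -2))
So before the loop: (k ≠ -10 → ((k + q ≠ -10 → ((¬(k + 2*q ≠ -10)) ∧ q ≠ 6 ∧ 3*q ≥ -7 ∧ (q ≤ -7 ∨ q ≠ -6) ∧ q ≤ -2)) ∧ ((¬(k + q ≠ -10)) → (q ≠ 6 ∧ 3*q ≥ -7 ∧ (q ≤ -7 ∨ q ≠ -6) ∧ q ≤ -2)))) ∧ ((¬(k ≠ -10)) → (q ≠ 6 ∧ 3*q ≥ -7 ∧ (q ≤ -7 ∨ q ≠ -6) ∧ q ≤ -2))
Answer: WP = (k ≠ -10 → ((k + q ≠ -10 → ((¬(k + 2*q ≠ -10)) ∧ q ≠ 6 ∧ 3*q ≥ -7 ∧ (q ≤ -7 ∨ q ≠ -6) ∧ q ≤ -2)) ∧ ((¬(k + q ≠ -10)) → (q ≠ 6 ∧ 3*q ≥ -7 ∧ (q ≤ -7 ∨ q ≠ -6) ∧ q ≤ -2)))) ∧ ((¬(k ≠ -10)) → (q ≠ 6 ∧ 3*q ≥ -7 ∧ (q ≤ -7 ∨ q ≠ -6) ∧ q ≤ -2))


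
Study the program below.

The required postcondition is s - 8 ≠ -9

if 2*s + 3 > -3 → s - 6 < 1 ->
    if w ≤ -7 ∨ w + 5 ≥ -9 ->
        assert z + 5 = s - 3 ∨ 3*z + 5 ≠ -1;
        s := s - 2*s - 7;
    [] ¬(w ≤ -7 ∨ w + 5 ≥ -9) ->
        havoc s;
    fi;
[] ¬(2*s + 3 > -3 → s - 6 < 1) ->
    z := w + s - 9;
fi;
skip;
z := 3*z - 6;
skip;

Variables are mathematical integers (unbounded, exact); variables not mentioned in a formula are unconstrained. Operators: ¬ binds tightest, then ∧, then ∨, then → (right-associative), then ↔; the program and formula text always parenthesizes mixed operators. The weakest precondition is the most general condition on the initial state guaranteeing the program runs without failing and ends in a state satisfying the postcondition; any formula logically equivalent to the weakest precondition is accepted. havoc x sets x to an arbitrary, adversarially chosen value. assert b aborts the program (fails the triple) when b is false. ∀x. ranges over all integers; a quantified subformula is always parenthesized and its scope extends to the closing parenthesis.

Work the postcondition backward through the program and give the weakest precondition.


Working backward. After the program, the postcondition s - 8 ≠ -9 must hold; in canonical form it is s ≠ -1.
Before skip: s ≠ -1
Before z := 3*z - 6: s ≠ -1
Before skip: s ≠ -1
Then branch requires ((w ≤ -7 ∨ w ≥ -14) → ((z = s - 8 ∨ 3*z ≠ -6) ∧ s ≠ -6)) ∧ ((¬(w ≤ -7 ∨ w ≥ -14)) → (∀s_1. s_1 ≠ -1)); else branch requires s ≠ -1.
Before the if: ((2*s > -6 → s < 7) → (((w ≤ -7 ∨ w ≥ -14) → ((z = s - 8 ∨ 3*z ≠ -6) ∧ s ≠ -6)) ∧ ((¬(w ≤ -7 ∨ w ≥ -14)) → (∀s_1. s_1 ≠ -1)))) ∧ ((¬(2*s > -6 → s < 7)) → s ≠ -1)
Answer: WP = ((2*s > -6 → s < 7) → (((w ≤ -7 ∨ w ≥ -14) → ((z = s - 8 ∨ 3*z ≠ -6) ∧ s ≠ -6)) ∧ ((¬(w ≤ -7 ∨ w ≥ -14)) → (∀s_1. s_1 ≠ -1)))) ∧ ((¬(2*s > -6 → s < 7)) → s ≠ -1)


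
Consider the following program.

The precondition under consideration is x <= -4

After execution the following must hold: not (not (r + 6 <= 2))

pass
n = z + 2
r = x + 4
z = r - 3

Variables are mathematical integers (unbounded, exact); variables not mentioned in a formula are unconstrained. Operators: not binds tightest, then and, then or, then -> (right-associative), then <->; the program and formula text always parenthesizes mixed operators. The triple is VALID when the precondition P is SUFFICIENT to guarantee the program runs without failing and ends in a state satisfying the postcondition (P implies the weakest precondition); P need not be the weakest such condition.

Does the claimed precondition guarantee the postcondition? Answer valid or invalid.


Working backward. After the program, the postcondition not (not (r + 6 <= 2)) must hold; in canonical form it is r <= -4.
Before z := r - 3: r <= -4
Before r := x + 4: x <= -8
Before n := z + 2: x <= -8
Before skip: x <= -8
The weakest precondition is x <= -8.
Check whether x <= -4 implies it.
Countermodel: at the initial state x = -7, the precondition holds but the weakest precondition fails.
Answer: invalid


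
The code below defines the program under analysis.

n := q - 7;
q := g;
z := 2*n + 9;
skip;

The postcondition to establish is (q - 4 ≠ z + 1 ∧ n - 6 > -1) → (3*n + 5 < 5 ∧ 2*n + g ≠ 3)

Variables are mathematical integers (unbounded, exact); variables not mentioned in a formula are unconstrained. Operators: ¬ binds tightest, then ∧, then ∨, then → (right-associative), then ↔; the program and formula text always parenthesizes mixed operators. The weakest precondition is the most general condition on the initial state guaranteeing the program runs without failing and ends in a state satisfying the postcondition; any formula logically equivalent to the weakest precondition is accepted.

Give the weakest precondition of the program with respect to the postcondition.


Working backward. After the program, the postcondition (q - 4 ≠ z + 1 ∧ n - 6 > -1) → (3*n + 5 < 5 ∧ 2*n + g ≠ 3) must hold; in canonical form it is (q ≠ z + 5 ∧ n > 5) → (3*n < 0 ∧ g + 2*n ≠ 3).
Before skip: (q ≠ z + 5 ∧ n > 5) → (3*n < 0 ∧ g + 2*n ≠ 3)
Before z := 2*n + 9: (q ≠ 2*n + 14 ∧ n > 5) → (3*n < 0 ∧ g + 2*n ≠ 3)
Before q := g: (g ≠ 2*n + 14 ∧ n > 5) → (3*n < 0 ∧ g + 2*n ≠ 3)
Before n := q - 7: (g ≠ 2*q ∧ q > 12) → (3*q < 21 ∧ g + 2*q ≠ 17)
Answer: WP = (g ≠ 2*q ∧ q > 12) → (3*q < 21 ∧ g + 2*q ≠ 17)


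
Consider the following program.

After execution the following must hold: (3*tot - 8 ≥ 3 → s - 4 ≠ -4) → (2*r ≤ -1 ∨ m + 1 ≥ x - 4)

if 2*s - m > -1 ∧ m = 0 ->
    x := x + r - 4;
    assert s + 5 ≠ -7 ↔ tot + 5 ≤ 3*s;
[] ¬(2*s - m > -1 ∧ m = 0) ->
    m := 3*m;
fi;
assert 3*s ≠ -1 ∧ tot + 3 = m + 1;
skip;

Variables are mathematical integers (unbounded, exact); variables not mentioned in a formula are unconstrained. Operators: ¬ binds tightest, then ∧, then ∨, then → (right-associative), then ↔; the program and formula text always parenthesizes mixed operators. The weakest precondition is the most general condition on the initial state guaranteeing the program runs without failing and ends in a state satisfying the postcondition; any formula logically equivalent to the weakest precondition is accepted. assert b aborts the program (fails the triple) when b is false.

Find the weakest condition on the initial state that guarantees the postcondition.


Working backward. After the program, the postcondition (3*tot - 8 ≥ 3 → s - 4 ≠ -4) → (2*r ≤ -1 ∨ m + 1 ≥ x - 4) must hold; in canonical form it is (3*tot ≥ 11 → s ≠ 0) → (2*r ≤ -1 ∨ m ≥ x - 5).
Before skip: (3*tot ≥ 11 → s ≠ 0) → (2*r ≤ -1 ∨ m ≥ x - 5)
Before assert 3*s ≠ -1 ∧ tot + 3 = m + 1: 3*s ≠ -1 ∧ tot = m - 2 ∧ ((3*tot ≥ 11 → s ≠ 0) → (2*r ≤ -1 ∨ m ≥ x - 5))
Then branch requires (s ≠ -12 ↔ tot ≤ 3*s - 5) ∧ 3*s ≠ -1 ∧ tot = m - 2 ∧ ((3*tot ≥ 11 → s ≠ 0) → (2*r ≤ -1 ∨ m ≥ r + x - 9)); else branch requires 3*s ≠ -1 ∧ tot = 3*m - 2 ∧ ((3*tot ≥ 11 → s ≠ 0) → (2*r ≤ -1 ∨ 3*m ≥ x - 5)).
Before the if: ((2*s > m - 1 ∧ m = 0) → ((s ≠ -12 ↔ tot ≤ 3*s - 5) ∧ 3*s ≠ -1 ∧ tot = m - 2 ∧ ((3*tot ≥ 11 → s ≠ 0) → (2*r ≤ -1 ∨ m ≥ r + x - 9)))) ∧ ((¬(2*s > m - 1 ∧ m = 0)) → (3*s ≠ -1 ∧ tot = 3*m - 2 ∧ ((3*tot ≥ 11 → s ≠ 0) → (2*r ≤ -1 ∨ 3*m ≥ x - 5))))
Answer: WP = ((2*s > m - 1 ∧ m = 0) → ((s ≠ -12 ↔ tot ≤ 3*s - 5) ∧ 3*s ≠ -1 ∧ tot = m - 2 ∧ ((3*tot ≥ 11 → s ≠ 0) → (2*r ≤ -1 ∨ m ≥ r + x - 9)))) ∧ ((¬(2*s > m - 1 ∧ m = 0)) → (3*s ≠ -1 ∧ tot = 3*m - 2 ∧ ((3*tot ≥ 11 → s ≠ 0) → (2*r ≤ -1 ∨ 3*m ≥ x - 5))))
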